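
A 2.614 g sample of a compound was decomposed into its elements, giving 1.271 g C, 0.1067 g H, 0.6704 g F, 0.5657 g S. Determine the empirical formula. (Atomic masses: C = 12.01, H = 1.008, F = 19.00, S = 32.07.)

C: 1.271 g ÷ 12.01 g/mol = 0.1058 mol
H: 0.1067 g ÷ 1.008 g/mol = 0.1059 mol
F: 0.6704 g ÷ 19.00 g/mol = 0.03528 mol
S: 0.5657 g ÷ 32.07 g/mol = 0.01764 mol
Smallest is S at 0.01764 mol; normalising gives C 6.000, H 6.001, F 2.000, S 1.000
≈ 6:6:2:1 → C6H6F2S

C6H6F2S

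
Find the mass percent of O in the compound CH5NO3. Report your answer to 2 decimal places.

Molar mass = 1(12.01) + 5(1.008) + 1(14.01) + 3(16.00) = 79.060 g/mol
Mass of O per mole = 3 × 16.00 = 48.000 g
% O = 48.000 / 79.060 × 100 = 60.71%

60.71%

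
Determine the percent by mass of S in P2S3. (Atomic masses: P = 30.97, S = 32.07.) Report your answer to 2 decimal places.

Molar mass = 2(30.97) + 3(32.07) = 158.150 g/mol
Mass of S per mole = 3 × 32.07 = 96.210 g
% S = 96.210 / 158.150 × 100 = 60.83%

60.83%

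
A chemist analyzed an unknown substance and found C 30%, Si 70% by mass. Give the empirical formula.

Assume 100 g: 30 g C, 70 g Si.
n(C) = 30/12.01 = 2.498, n(Si) = 70/28.09 = 2.492
Smallest is Si at 2.492 mol; normalising gives C 1.002, Si 1.000
Ratio ≈ 1:1, so the empirical formula is CSi

CSi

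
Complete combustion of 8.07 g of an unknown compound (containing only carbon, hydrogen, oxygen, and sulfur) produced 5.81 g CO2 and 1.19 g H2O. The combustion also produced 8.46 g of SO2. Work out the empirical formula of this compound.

CHOS

mol C = 5.81 / 44.01 = 0.1320; mass C = 0.1320 × 12.01 = 1.586 g
mol H = 2 × (1.19 / 18.02) = 0.1321; mass H = 0.1321 × 1.008 = 0.1331 g
mol S = 8.46 / 64.07 = 0.1320; mass S = 4.235 g
mass O = 8.07 − (5.953) = 2.117 g → mol O = 0.1323
Smallest is C at 0.132 mol; normalising gives C 1.000, H 1.000, O 1.002, S 1.000
Ratio ≈ 1:1:1:1, so the empirical formula is CHOS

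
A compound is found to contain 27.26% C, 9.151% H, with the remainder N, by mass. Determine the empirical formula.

Assume 100 g: 27.26 g C, 9.151 g H, 63.589 g N.
n(C) = 27.26/12.01 = 2.27, n(H) = 9.151/1.008 = 9.078, n(N) = 63.589/14.01 = 4.539
Divide by the smallest (2.27 mol C): C 1.000, H 4.000, N 2.000
≈ 1:4:2 → CH4N2

CH4N2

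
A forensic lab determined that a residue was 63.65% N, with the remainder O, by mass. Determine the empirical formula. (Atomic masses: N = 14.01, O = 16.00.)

Assume 100 g: 63.65 g N, 36.35 g O.
N: 63.65 g ÷ 14.01 g/mol = 4.543 mol
O: 36.35 g ÷ 16.00 g/mol = 2.272 mol
Divide by the smallest (2.272 mol O): N 2.000, O 1.000
≈ 2:1 → N2O

N2O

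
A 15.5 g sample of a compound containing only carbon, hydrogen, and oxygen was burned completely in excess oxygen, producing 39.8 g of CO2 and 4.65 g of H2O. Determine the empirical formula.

mol C = 39.8 / 44.01 = 0.9043; mass C = 0.9043 × 12.01 = 10.86 g
mol H = 2 × (4.65 / 18.02) = 0.5161; mass H = 0.5161 × 1.008 = 0.5202 g
mass O = 15.5 − (11.38) = 4.119 g → mol O = 0.2574
Smallest is O at 0.2574 mol; normalising gives C 3.513, H 2.005, O 1.000
×2: C 7.03, H 4.01, O 2.00 → C7H4O2

C7H4O2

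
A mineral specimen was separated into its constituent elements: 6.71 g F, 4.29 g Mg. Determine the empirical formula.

n(F) = 6.71/19.00 = 0.3532, n(Mg) = 4.29/24.31 = 0.1765
Divide by the smallest (0.1765 mol Mg): F 2.001, Mg 1.000
Ratio ≈ 2:1, so the empirical formula is F2Mg

F2Mg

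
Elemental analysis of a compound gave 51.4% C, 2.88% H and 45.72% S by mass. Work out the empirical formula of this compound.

Assume 100 g: 51.4 g C, 2.88 g H, 45.72 g S.
C: 51.4 g ÷ 12.01 g/mol = 4.28 mol
H: 2.88 g ÷ 1.008 g/mol = 2.857 mol
S: 45.72 g ÷ 32.07 g/mol = 1.426 mol
Ratios (÷ 1.426): C 3.002, H 2.004, S 1.000
Ratio ≈ 3:2:1, so the empirical formula is C3H2S

C3H2S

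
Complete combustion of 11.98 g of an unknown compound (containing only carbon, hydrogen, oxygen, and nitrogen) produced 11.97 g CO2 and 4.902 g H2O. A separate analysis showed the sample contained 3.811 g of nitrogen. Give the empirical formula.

mol C = 11.97 / 44.01 = 0.2720; mass C = 0.2720 × 12.01 = 3.267 g
mol H = 2 × (4.902 / 18.02) = 0.5441; mass H = 0.5441 × 1.008 = 0.5484 g
mol N = 3.811 / 14.01 = 0.2720
mass O = 11.98 − (7.626) = 4.354 g → mol O = 0.2721
Ratios (÷ 0.272): C 1.000, H 2.000, N 1.000, O 1.001
Ratio ≈ 1:2:1:1, so the empirical formula is CH2NO

CH2NO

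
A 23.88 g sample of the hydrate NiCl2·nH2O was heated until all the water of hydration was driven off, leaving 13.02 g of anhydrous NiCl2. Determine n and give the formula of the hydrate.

Mass of water lost = 23.88 − 13.02 = 10.86 g → 10.86 / 18.02 = 0.6027 mol H2O
Molar mass of NiCl2 = 129.59 g/mol → mol NiCl2 = 13.02 / 129.59 = 0.1005
n = 0.6027 / 0.1005 = 6.00 ≈ 6 → NiCl2·6H2O

NiCl2·6H2O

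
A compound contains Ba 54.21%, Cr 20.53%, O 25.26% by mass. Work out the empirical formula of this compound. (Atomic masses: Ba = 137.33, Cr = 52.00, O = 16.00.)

Assume 100 g: 54.21 g Ba, 20.53 g Cr, 25.26 g O.
Ba: 54.21 g ÷ 137.33 g/mol = 0.3947 mol
Cr: 20.53 g ÷ 52.00 g/mol = 0.3948 mol
O: 25.26 g ÷ 16.00 g/mol = 1.579 mol
Ratios (÷ 0.3947): Ba 1.000, Cr 1.000, O 3.999
≈ 1:1:4 → BaCrO4

BaCrO4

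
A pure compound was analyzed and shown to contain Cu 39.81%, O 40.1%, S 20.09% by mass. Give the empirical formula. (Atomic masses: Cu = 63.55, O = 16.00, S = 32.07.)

Assume 100 g: 39.81 g Cu, 40.1 g O, 20.09 g S.
n(Cu) = 39.81/63.55 = 0.6264, n(O) = 40.1/16.00 = 2.506, n(S) = 20.09/32.07 = 0.6264
Ratios (÷ 0.6264): Cu 1.000, O 4.001, S 1.000
≈ 1:4:1 → CuO4S

CuO4S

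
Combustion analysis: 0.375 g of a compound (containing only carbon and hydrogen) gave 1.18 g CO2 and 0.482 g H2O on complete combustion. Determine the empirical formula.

CH2

mol C = 1.18 / 44.01 = 0.02681; mass C = 0.02681 × 12.01 = 0.3220 g
mol H = 2 × (0.482 / 18.02) = 0.05350; mass H = 0.05350 × 1.008 = 0.05392 g
Smallest is C at 0.02681 mol; normalising gives C 1.000, H 1.995
→ CH2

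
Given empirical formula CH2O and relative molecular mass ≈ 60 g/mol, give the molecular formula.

Empirical-formula mass = 30.03 g/mol
n = 60 / 30.03 = 2.00 ≈ 2
Molecular formula = (CH2O)2 = C2H4O2

C2H4O2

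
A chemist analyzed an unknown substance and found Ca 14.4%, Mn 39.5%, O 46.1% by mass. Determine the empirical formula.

Assume 100 g: 14.4 g Ca, 39.5 g Mn, 46.1 g O.
Moles — Ca: 14.4 / 40.08 = 0.3593 mol; Mn: 39.5 / 54.94 = 0.719 mol; O: 46.1 / 16.00 = 2.881 mol
Divide by the smallest (0.3593 mol Ca): Ca 1.000, Mn 2.001, O 8.019
→ CaMn2O8

CaMn2O8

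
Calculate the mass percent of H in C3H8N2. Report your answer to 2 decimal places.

Molar mass = 3(12.01) + 8(1.008) + 2(14.01) = 72.114 g/mol
Mass of H per mole = 8 × 1.008 = 8.064 g
% H = 8.064 / 72.114 × 100 = 11.18%

11.18%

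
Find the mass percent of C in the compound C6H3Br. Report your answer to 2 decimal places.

46.50%

Molar mass = 6(12.01) + 3(1.008) + 1(79.90) = 154.984 g/mol
Mass of C per mole = 6 × 12.01 = 72.060 g
% C = 72.060 / 154.984 × 100 = 46.50%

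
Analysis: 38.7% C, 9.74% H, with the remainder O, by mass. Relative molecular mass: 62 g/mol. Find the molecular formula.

Assume 100 g: 38.7 g C, 9.74 g H, 51.56 g O.
n(C) = 38.7/12.01 = 3.222, n(H) = 9.74/1.008 = 9.663, n(O) = 51.56/16.00 = 3.223
Smallest is C at 3.222 mol; normalising gives C 1.000, H 2.999, O 1.000
≈ 1:3:1 → CH3O
Empirical-formula mass = 31.03 g/mol
n = 62 / 31.03 = 2.00 ≈ 2
Molecular formula = (CH3O)×2 = C2H6O2

C2H6O2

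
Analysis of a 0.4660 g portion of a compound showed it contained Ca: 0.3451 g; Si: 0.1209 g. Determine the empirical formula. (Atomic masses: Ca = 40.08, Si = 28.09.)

Moles — Ca: 0.3451 / 40.08 = 0.00861 mol; Si: 0.1209 / 28.09 = 0.004304 mol
Divide by the smallest (0.004304 mol Si): Ca 2.001, Si 1.000
≈ 2:1 → Ca2Si

Ca2Si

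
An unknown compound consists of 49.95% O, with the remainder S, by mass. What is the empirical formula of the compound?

O2S

Assume 100 g: 49.95 g O, 50.05 g S.
n(O) = 49.95/16.00 = 3.122, n(S) = 50.05/32.07 = 1.561
Smallest is S at 1.561 mol; normalising gives O 2.000, S 1.000
Ratio ≈ 2:1, so the empirical formula is O2S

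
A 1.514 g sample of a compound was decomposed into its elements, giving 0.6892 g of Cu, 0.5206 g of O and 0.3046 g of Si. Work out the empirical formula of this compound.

CuO3Si

n(Cu) = 0.6892/63.55 = 0.01085, n(O) = 0.5206/16.00 = 0.03254, n(Si) = 0.3046/28.09 = 0.01084
Smallest is Si at 0.01084 mol; normalising gives Cu 1.000, O 3.001, Si 1.000
Ratio ≈ 1:3:1, so the empirical formula is CuO3Si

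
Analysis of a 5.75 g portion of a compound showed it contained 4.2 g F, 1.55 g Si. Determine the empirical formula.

F: 4.2 g ÷ 19.00 g/mol = 0.2211 mol
Si: 1.55 g ÷ 28.09 g/mol = 0.05518 mol
Ratios (÷ 0.05518): F 4.006, Si 1.000
≈ 4:1 → F4Si

F4Si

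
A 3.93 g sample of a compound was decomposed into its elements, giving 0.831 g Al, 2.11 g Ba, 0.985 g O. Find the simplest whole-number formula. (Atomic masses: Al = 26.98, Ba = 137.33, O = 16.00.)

Al2BaO4

n(Al) = 0.831/26.98 = 0.0308, n(Ba) = 2.11/137.33 = 0.01536, n(O) = 0.985/16.00 = 0.06156
Ratios (÷ 0.01536): Al 2.005, Ba 1.000, O 4.007
Ratio ≈ 2:1:4, so the empirical formula is Al2BaO4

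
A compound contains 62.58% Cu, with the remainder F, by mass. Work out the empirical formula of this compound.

CuF2

Assume 100 g: 62.58 g Cu, 37.42 g F.
n(Cu) = 62.58/63.55 = 0.9847, n(F) = 37.42/19.00 = 1.969
Ratios (÷ 0.9847): Cu 1.000, F 2.000
Ratio ≈ 1:2, so the empirical formula is CuF2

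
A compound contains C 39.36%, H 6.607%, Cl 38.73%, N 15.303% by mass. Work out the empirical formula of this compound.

Assume 100 g: 39.36 g C, 6.607 g H, 38.73 g Cl, 15.303 g N.
Moles — C: 39.36 / 12.01 = 3.277 mol; H: 6.607 / 1.008 = 6.555 mol; Cl: 38.73 / 35.45 = 1.093 mol; N: 15.303 / 14.01 = 1.092 mol
Divide by the smallest (1.092 mol N): C 3.000, H 6.001, Cl 1.000, N 1.000
≈ 3:6:1:1 → C3H6ClN

C3H6ClN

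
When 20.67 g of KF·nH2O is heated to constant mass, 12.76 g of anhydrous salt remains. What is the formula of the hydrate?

KF·2H2O

Mass of water lost = 20.67 − 12.76 = 7.91 g → 7.91 / 18.02 = 0.439 mol H2O
Molar mass of KF = 58.10 g/mol → mol KF = 12.76 / 58.10 = 0.2196
n = 0.439 / 0.2196 = 2.00 ≈ 2 → KF·2H2O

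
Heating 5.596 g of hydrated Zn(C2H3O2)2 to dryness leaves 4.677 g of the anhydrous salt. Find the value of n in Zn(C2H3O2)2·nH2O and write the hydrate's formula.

Zn(C2H3O2)2·2H2O

Mass of water lost = 5.596 − 4.677 = 0.919 g → 0.919 / 18.02 = 0.051 mol H2O
Molar mass of Zn(C2H3O2)2 = 183.47 g/mol → mol Zn(C2H3O2)2 = 4.677 / 183.47 = 0.02549
n = 0.051 / 0.02549 = 2.00 ≈ 2 → Zn(C2H3O2)2·2H2O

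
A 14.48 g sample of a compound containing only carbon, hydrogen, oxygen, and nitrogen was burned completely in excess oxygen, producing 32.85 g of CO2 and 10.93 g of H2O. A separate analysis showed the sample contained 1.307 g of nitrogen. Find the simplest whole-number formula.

C8H13NO2

mol C = 32.85 / 44.01 = 0.7464; mass C = 0.7464 × 12.01 = 8.965 g
mol H = 2 × (10.93 / 18.02) = 1.213; mass H = 1.213 × 1.008 = 1.223 g
mol N = 1.307 / 14.01 = 0.09329
mass O = 14.48 − (11.49) = 2.986 g → mol O = 0.1866
Divide by the smallest (0.09329 mol N): C 8.001, H 13.003, N 1.000, O 2.000
≈ 8:13:1:2 → C8H13NO2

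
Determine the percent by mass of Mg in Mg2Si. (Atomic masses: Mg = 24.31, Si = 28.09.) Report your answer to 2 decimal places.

Molar mass = 2(24.31) + 1(28.09) = 76.710 g/mol
Mass of Mg per mole = 2 × 24.31 = 48.620 g
% Mg = 48.620 / 76.710 × 100 = 63.38%

63.38%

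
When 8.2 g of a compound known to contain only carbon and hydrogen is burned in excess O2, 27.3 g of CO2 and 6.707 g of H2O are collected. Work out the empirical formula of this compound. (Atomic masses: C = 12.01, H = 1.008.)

C5H6

mol C = 27.3 / 44.01 = 0.6203; mass C = 0.6203 × 12.01 = 7.450 g
mol H = 2 × (6.707 / 18.02) = 0.7444; mass H = 0.7444 × 1.008 = 0.7504 g
Smallest is C at 0.6203 mol; normalising gives C 1.000, H 1.200
Scaling by 5: C 5.00, H 6.00 → C5H6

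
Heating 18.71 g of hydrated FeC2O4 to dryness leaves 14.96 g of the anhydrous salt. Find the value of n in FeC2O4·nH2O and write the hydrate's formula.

Mass of water lost = 18.71 − 14.96 = 3.75 g → 3.75 / 18.02 = 0.2081 mol H2O
Molar mass of FeC2O4 = 143.87 g/mol → mol FeC2O4 = 14.96 / 143.87 = 0.104
n = 0.2081 / 0.104 = 2.00 ≈ 2 → FeC2O4·2H2O

FeC2O4·2H2O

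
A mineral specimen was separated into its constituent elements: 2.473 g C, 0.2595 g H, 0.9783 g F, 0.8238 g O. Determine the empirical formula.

C4H5FO

C: 2.473 g ÷ 12.01 g/mol = 0.2059 mol
H: 0.2595 g ÷ 1.008 g/mol = 0.2574 mol
F: 0.9783 g ÷ 19.00 g/mol = 0.05149 mol
O: 0.8238 g ÷ 16.00 g/mol = 0.05149 mol
Smallest is O at 0.05149 mol; normalising gives C 3.999, H 5.000, F 1.000, O 1.000
Ratio ≈ 4:5:1:1, so the empirical formula is C4H5FO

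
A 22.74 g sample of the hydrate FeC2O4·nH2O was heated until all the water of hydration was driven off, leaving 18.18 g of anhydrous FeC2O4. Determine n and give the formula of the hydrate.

FeC2O4·2H2O

Mass of water lost = 22.74 − 18.18 = 4.56 g → 4.56 / 18.02 = 0.2531 mol H2O
Molar mass of FeC2O4 = 143.87 g/mol → mol FeC2O4 = 18.18 / 143.87 = 0.1264
n = 0.2531 / 0.1264 = 2.00 ≈ 2 → FeC2O4·2H2O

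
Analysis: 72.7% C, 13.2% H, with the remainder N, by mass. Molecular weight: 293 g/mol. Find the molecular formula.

Assume 100 g: 72.7 g C, 13.2 g H, 14.1 g N.
C: 72.7 g ÷ 12.01 g/mol = 6.053 mol
H: 13.2 g ÷ 1.008 g/mol = 13.1 mol
N: 14.1 g ÷ 14.01 g/mol = 1.006 mol
Ratios (÷ 1.006): C 6.015, H 13.012, N 1.000
Ratio ≈ 6:13:1, so the empirical formula is C6H13N
Empirical-formula mass = 99.17 g/mol
n = 293 / 99.17 = 2.95 ≈ 3
Molecular formula = (C6H13N)×3 = C18H39N3

C18H39N3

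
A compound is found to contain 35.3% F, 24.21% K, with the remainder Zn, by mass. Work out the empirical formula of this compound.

Assume 100 g: 35.3 g F, 24.21 g K, 40.49 g Zn.
F: 35.3 g ÷ 19.00 g/mol = 1.858 mol
K: 24.21 g ÷ 39.10 g/mol = 0.6192 mol
Zn: 40.49 g ÷ 65.38 g/mol = 0.6193 mol
Divide by the smallest (0.6192 mol K): F 3.001, K 1.000, Zn 1.000
≈ 3:1:1 → F3KZn

F3KZn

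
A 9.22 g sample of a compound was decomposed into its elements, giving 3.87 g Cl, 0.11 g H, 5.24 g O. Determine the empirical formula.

n(Cl) = 3.87/35.45 = 0.1092, n(H) = 0.11/1.008 = 0.1091, n(O) = 5.24/16.00 = 0.3275
Smallest is H at 0.1091 mol; normalising gives Cl 1.000, H 1.000, O 3.001
≈ 1:1:3 → ClHO3

ClHO3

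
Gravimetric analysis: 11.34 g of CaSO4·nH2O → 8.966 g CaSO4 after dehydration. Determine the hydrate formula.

Mass of water lost = 11.34 − 8.966 = 2.374 g → 2.374 / 18.02 = 0.1317 mol H2O
Molar mass of CaSO4 = 136.15 g/mol → mol CaSO4 = 8.966 / 136.15 = 0.06585
n = 0.1317 / 0.06585 = 2.00 ≈ 2 → CaSO4·2H2O

CaSO4·2H2O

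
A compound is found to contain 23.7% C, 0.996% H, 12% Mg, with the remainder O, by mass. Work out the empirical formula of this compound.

Assume 100 g: 23.7 g C, 0.996 g H, 12 g Mg, 63.3 g O.
C: 23.7 g ÷ 12.01 g/mol = 1.973 mol
H: 0.996 g ÷ 1.008 g/mol = 0.9881 mol
Mg: 12 g ÷ 24.31 g/mol = 0.4936 mol
O: 63.3 g ÷ 16.00 g/mol = 3.956 mol
Divide by the smallest (0.4936 mol Mg): C 3.998, H 2.002, Mg 1.000, O 8.015
≈ 4:2:1:8 → C4H2MgO8

C4H2MgO8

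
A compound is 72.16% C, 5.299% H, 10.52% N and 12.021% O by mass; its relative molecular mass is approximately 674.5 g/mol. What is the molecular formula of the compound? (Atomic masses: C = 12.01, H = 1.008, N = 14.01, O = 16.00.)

C40H35N5O5

Assume 100 g: 72.16 g C, 5.299 g H, 10.52 g N, 12.021 g O.
n(C) = 72.16/12.01 = 6.008, n(H) = 5.299/1.008 = 5.257, n(N) = 10.52/14.01 = 0.7509, n(O) = 12.021/16.00 = 0.7513
Smallest is N at 0.7509 mol; normalising gives C 8.002, H 7.001, N 1.000, O 1.001
≈ 8:7:1:1 → C8H7NO
Empirical-formula mass = 133.15 g/mol
n = 674.5 / 133.15 = 5.07 ≈ 5
Molecular formula = (C8H7NO)×5 = C40H35N5O5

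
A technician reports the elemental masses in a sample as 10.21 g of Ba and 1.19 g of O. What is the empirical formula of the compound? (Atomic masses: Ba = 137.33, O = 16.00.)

BaO

Moles — Ba: 10.21 / 137.33 = 0.07435 mol; O: 1.19 / 16.00 = 0.07437 mol
Ratios (÷ 0.07435): Ba 1.000, O 1.000
→ BaO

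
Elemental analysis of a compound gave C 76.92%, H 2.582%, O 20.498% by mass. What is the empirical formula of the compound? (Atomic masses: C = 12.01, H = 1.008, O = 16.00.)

Assume 100 g: 76.92 g C, 2.582 g H, 20.498 g O.
n(C) = 76.92/12.01 = 6.405, n(H) = 2.582/1.008 = 2.562, n(O) = 20.498/16.00 = 1.281
Ratios (÷ 1.281): C 4.999, H 1.999, O 1.000
Ratio ≈ 5:2:1, so the empirical formula is C5H2O

C5H2O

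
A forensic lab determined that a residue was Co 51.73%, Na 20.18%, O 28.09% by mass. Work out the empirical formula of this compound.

Assume 100 g: 51.73 g Co, 20.18 g Na, 28.09 g O.
Moles — Co: 51.73 / 58.93 = 0.8778 mol; Na: 20.18 / 22.99 = 0.8778 mol; O: 28.09 / 16.00 = 1.756 mol
Smallest is Na at 0.8778 mol; normalising gives Co 1.000, Na 1.000, O 2.000
→ CoNaO2

CoNaO2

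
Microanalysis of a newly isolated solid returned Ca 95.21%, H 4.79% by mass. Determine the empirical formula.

CaH2

Assume 100 g: 95.21 g Ca, 4.79 g H.
Ca: 95.21 g ÷ 40.08 g/mol = 2.375 mol
H: 4.79 g ÷ 1.008 g/mol = 4.752 mol
Divide by the smallest (2.375 mol Ca): Ca 1.000, H 2.000
→ CaH2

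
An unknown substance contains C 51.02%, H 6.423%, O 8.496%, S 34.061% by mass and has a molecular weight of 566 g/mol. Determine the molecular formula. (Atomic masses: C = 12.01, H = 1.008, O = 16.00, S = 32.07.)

C24H36O3S6

Assume 100 g: 51.02 g C, 6.423 g H, 8.496 g O, 34.061 g S.
Moles — C: 51.02 / 12.01 = 4.248 mol; H: 6.423 / 1.008 = 6.372 mol; O: 8.496 / 16.00 = 0.531 mol; S: 34.061 / 32.07 = 1.062 mol
Ratios (÷ 0.531): C 8.000, H 12.000, O 1.000, S 2.000
≈ 8:12:1:2 → C8H12OS2
Empirical-formula mass = 188.32 g/mol
n = 566 / 188.32 = 3.01 ≈ 3
Molecular formula = (C8H12OS2)×3 = C24H36O3S6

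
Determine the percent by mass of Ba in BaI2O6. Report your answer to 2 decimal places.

Molar mass = 1(137.33) + 2(126.90) + 6(16.00) = 487.130 g/mol
Mass of Ba per mole = 1 × 137.33 = 137.330 g
% Ba = 137.330 / 487.130 × 100 = 28.19%

28.19%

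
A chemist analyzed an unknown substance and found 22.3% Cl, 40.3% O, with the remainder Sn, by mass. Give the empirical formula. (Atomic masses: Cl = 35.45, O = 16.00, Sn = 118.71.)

Assume 100 g: 22.3 g Cl, 40.3 g O, 37.4 g Sn.
Moles — Cl: 22.3 / 35.45 = 0.6291 mol; O: 40.3 / 16.00 = 2.519 mol; Sn: 37.4 / 118.71 = 0.3151 mol
Divide by the smallest (0.3151 mol Sn): Cl 1.997, O 7.995, Sn 1.000
≈ 2:8:1 → Cl2O8Sn

Cl2O8Sn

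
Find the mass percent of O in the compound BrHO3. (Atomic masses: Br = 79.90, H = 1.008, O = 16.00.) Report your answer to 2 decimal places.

37.24%

Molar mass = 1(79.90) + 1(1.008) + 3(16.00) = 128.908 g/mol
Mass of O per mole = 3 × 16.00 = 48.000 g
% O = 48.000 / 128.908 × 100 = 37.24%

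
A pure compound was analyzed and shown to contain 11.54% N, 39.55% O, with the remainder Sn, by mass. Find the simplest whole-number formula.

N2O6Sn

Assume 100 g: 11.54 g N, 39.55 g O, 48.91 g Sn.
Moles — N: 11.54 / 14.01 = 0.8237 mol; O: 39.55 / 16.00 = 2.472 mol; Sn: 48.91 / 118.71 = 0.412 mol
Divide by the smallest (0.412 mol Sn): N 1.999, O 6.000, Sn 1.000
→ N2O6Sn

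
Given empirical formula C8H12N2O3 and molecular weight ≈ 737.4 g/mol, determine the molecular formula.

C32H48N8O12

Empirical-formula mass = 184.20 g/mol
n = 737.4 / 184.20 = 4.00 ≈ 4
Molecular formula = (C8H12N2O3)4 = C32H48N8O12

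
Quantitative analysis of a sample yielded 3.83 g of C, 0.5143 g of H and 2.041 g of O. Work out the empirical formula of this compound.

C: 3.83 g ÷ 12.01 g/mol = 0.3189 mol
H: 0.5143 g ÷ 1.008 g/mol = 0.5102 mol
O: 2.041 g ÷ 16.00 g/mol = 0.1276 mol
Ratios (÷ 0.1276): C 2.500, H 4.000, O 1.000
Scaling by 2: C 5.00, H 8.00, O 2.00 → C5H8O2

C5H8O2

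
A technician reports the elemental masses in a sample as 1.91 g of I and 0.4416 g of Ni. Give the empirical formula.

Moles — I: 1.91 / 126.90 = 0.01505 mol; Ni: 0.4416 / 58.69 = 0.007524 mol
Divide by the smallest (0.007524 mol Ni): I 2.000, Ni 1.000
≈ 2:1 → I2Ni

I2Ni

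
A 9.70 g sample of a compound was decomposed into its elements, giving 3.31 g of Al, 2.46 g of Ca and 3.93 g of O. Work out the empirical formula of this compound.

Moles — Al: 3.31 / 26.98 = 0.1227 mol; Ca: 2.46 / 40.08 = 0.06138 mol; O: 3.93 / 16.00 = 0.2456 mol
Smallest is Ca at 0.06138 mol; normalising gives Al 1.999, Ca 1.000, O 4.002
Ratio ≈ 2:1:4, so the empirical formula is Al2CaO4

Al2CaO4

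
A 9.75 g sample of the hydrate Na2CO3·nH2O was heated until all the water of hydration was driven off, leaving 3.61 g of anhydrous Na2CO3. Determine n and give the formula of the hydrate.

Mass of water lost = 9.75 − 3.61 = 6.14 g → 6.14 / 18.02 = 0.3407 mol H2O
Molar mass of Na2CO3 = 105.99 g/mol → mol Na2CO3 = 3.61 / 105.99 = 0.03406
n = 0.3407 / 0.03406 = 10.00 ≈ 10 → Na2CO3·10H2O

Na2CO3·10H2O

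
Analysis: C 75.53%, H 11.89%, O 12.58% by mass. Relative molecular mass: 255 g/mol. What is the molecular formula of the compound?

C16H30O2

Assume 100 g: 75.53 g C, 11.89 g H, 12.58 g O.
C: 75.53 g ÷ 12.01 g/mol = 6.289 mol
H: 11.89 g ÷ 1.008 g/mol = 11.8 mol
O: 12.58 g ÷ 16.00 g/mol = 0.7863 mol
Divide by the smallest (0.7863 mol O): C 7.999, H 15.002, O 1.000
Ratio ≈ 8:15:1, so the empirical formula is C8H15O
Empirical-formula mass = 127.20 g/mol
n = 255 / 127.20 = 2.00 ≈ 2
Molecular formula = (C8H15O)×2 = C16H30O2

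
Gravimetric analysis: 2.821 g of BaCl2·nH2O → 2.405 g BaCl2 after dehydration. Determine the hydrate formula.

Mass of water lost = 2.821 − 2.405 = 0.416 g → 0.416 / 18.02 = 0.02309 mol H2O
Molar mass of BaCl2 = 208.23 g/mol → mol BaCl2 = 2.405 / 208.23 = 0.01155
n = 0.02309 / 0.01155 = 2.00 ≈ 2 → BaCl2·2H2O

BaCl2·2H2O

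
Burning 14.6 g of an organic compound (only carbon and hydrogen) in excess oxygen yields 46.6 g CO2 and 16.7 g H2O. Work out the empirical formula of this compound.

C4H7

mol C = 46.6 / 44.01 = 1.059; mass C = 1.059 × 12.01 = 12.72 g
mol H = 2 × (16.7 / 18.02) = 1.853; mass H = 1.853 × 1.008 = 1.868 g
Smallest is C at 1.059 mol; normalising gives C 1.000, H 1.750
Scaling by 4: C 4.00, H 7.00 → C4H7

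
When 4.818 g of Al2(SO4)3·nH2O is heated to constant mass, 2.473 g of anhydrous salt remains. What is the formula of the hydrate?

Mass of water lost = 4.818 − 2.473 = 2.345 g → 2.345 / 18.02 = 0.1301 mol H2O
Molar mass of Al2(SO4)3 = 342.17 g/mol → mol Al2(SO4)3 = 2.473 / 342.17 = 0.007227
n = 0.1301 / 0.007227 = 18.01 ≈ 18 → Al2(SO4)3·18H2O

Al2(SO4)3·18H2O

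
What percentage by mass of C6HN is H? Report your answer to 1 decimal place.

Molar mass = 6(12.01) + 1(1.008) + 1(14.01) = 87.078 g/mol
Mass of H per mole = 1 × 1.008 = 1.008 g
% H = 1.008 / 87.078 × 100 = 1.2%

1.2%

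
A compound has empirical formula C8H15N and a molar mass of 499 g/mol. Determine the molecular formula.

C32H60N4

Empirical-formula mass = 125.21 g/mol
n = 499 / 125.21 = 3.99 ≈ 4
Molecular formula = (C8H15N)4 = C32H60N4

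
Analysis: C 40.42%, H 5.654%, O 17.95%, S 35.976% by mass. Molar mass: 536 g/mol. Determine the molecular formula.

C18H30O6S6

Assume 100 g: 40.42 g C, 5.654 g H, 17.95 g O, 35.976 g S.
Moles — C: 40.42 / 12.01 = 3.366 mol; H: 5.654 / 1.008 = 5.609 mol; O: 17.95 / 16.00 = 1.122 mol; S: 35.976 / 32.07 = 1.122 mol
Smallest is S at 1.122 mol; normalising gives C 3.000, H 5.000, O 1.000, S 1.000
Ratio ≈ 3:5:1:1, so the empirical formula is C3H5OS
Empirical-formula mass = 89.14 g/mol
n = 536 / 89.14 = 6.01 ≈ 6
Molecular formula = (C3H5OS)×6 = C18H30O6S6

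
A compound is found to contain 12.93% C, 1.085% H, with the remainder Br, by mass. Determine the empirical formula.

Assume 100 g: 12.93 g C, 1.085 g H, 85.985 g Br.
C: 12.93 g ÷ 12.01 g/mol = 1.077 mol
H: 1.085 g ÷ 1.008 g/mol = 1.076 mol
Br: 85.985 g ÷ 79.90 g/mol = 1.076 mol
Ratios (÷ 1.076): C 1.000, H 1.000, Br 1.000
Ratio ≈ 1:1:1, so the empirical formula is CHBr

CHBr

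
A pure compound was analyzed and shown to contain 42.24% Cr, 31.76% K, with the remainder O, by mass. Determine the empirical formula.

CrKO2

Assume 100 g: 42.24 g Cr, 31.76 g K, 26 g O.
Moles — Cr: 42.24 / 52.00 = 0.8123 mol; K: 31.76 / 39.10 = 0.8123 mol; O: 26 / 16.00 = 1.625 mol
Smallest is K at 0.8123 mol; normalising gives Cr 1.000, K 1.000, O 2.001
→ CrKO2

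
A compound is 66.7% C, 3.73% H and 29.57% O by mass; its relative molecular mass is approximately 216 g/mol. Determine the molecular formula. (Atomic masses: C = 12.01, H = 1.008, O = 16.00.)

Assume 100 g: 66.7 g C, 3.73 g H, 29.57 g O.
C: 66.7 g ÷ 12.01 g/mol = 5.554 mol
H: 3.73 g ÷ 1.008 g/mol = 3.7 mol
O: 29.57 g ÷ 16.00 g/mol = 1.848 mol
Divide by the smallest (1.848 mol O): C 3.005, H 2.002, O 1.000
Ratio ≈ 3:2:1, so the empirical formula is C3H2O
Empirical-formula mass = 54.05 g/mol
n = 216 / 54.05 = 4.00 ≈ 4
Molecular formula = (C3H2O)×4 = C12H8O4

C12H8O4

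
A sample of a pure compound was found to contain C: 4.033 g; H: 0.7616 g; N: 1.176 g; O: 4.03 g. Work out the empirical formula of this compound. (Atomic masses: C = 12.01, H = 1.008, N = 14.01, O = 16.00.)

C: 4.033 g ÷ 12.01 g/mol = 0.3358 mol
H: 0.7616 g ÷ 1.008 g/mol = 0.7556 mol
N: 1.176 g ÷ 14.01 g/mol = 0.08394 mol
O: 4.03 g ÷ 16.00 g/mol = 0.2519 mol
Divide by the smallest (0.08394 mol N): C 4.001, H 9.001, N 1.000, O 3.001
→ C4H9NO3

C4H9NO3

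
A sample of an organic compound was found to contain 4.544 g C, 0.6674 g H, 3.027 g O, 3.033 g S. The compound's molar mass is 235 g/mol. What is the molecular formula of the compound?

C8H14O4S2

n(C) = 4.544/12.01 = 0.3784, n(H) = 0.6674/1.008 = 0.6621, n(O) = 3.027/16.00 = 0.1892, n(S) = 3.033/32.07 = 0.09457
Divide by the smallest (0.09457 mol S): C 4.001, H 7.001, O 2.000, S 1.000
Ratio ≈ 4:7:2:1, so the empirical formula is C4H7O2S
Empirical-formula mass = 119.17 g/mol
n = 235 / 119.17 = 1.97 ≈ 2
Molecular formula = (C4H7O2S)×2 = C8H14O4S2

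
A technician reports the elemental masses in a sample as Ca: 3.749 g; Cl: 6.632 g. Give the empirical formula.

CaCl2

Moles — Ca: 3.749 / 40.08 = 0.09354 mol; Cl: 6.632 / 35.45 = 0.1871 mol
Smallest is Ca at 0.09354 mol; normalising gives Ca 1.000, Cl 2.000
Ratio ≈ 1:2, so the empirical formula is CaCl2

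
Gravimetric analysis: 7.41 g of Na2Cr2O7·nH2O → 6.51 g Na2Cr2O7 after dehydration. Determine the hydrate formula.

Na2Cr2O7·2H2O

Mass of water lost = 7.41 − 6.51 = 0.9 g → 0.9 / 18.02 = 0.04994 mol H2O
Molar mass of Na2Cr2O7 = 261.98 g/mol → mol Na2Cr2O7 = 6.51 / 261.98 = 0.02485
n = 0.04994 / 0.02485 = 2.01 ≈ 2 → Na2Cr2O7·2H2O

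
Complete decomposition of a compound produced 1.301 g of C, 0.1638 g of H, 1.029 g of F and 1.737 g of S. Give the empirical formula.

C: 1.301 g ÷ 12.01 g/mol = 0.1083 mol
H: 0.1638 g ÷ 1.008 g/mol = 0.1625 mol
F: 1.029 g ÷ 19.00 g/mol = 0.05416 mol
S: 1.737 g ÷ 32.07 g/mol = 0.05416 mol
Ratios (÷ 0.05416): C 2.000, H 3.000, F 1.000, S 1.000
Ratio ≈ 2:3:1:1, so the empirical formula is C2H3FS

C2H3FS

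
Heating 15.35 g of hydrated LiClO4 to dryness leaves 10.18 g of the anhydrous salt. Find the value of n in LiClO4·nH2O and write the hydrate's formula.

LiClO4·3H2O

Mass of water lost = 15.35 − 10.18 = 5.17 g → 5.17 / 18.02 = 0.2869 mol H2O
Molar mass of LiClO4 = 106.39 g/mol → mol LiClO4 = 10.18 / 106.39 = 0.09569
n = 0.2869 / 0.09569 = 3.00 ≈ 3 → LiClO4·3H2O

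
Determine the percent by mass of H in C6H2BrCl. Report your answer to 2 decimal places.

Molar mass = 6(12.01) + 2(1.008) + 1(79.90) + 1(35.45) = 189.426 g/mol
Mass of H per mole = 2 × 1.008 = 2.016 g
% H = 2.016 / 189.426 × 100 = 1.06%

1.06%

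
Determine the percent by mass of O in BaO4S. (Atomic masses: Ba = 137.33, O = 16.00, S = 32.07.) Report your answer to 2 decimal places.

27.42%

Molar mass = 1(137.33) + 4(16.00) + 1(32.07) = 233.400 g/mol
Mass of O per mole = 4 × 16.00 = 64.000 g
% O = 64.000 / 233.400 × 100 = 27.42%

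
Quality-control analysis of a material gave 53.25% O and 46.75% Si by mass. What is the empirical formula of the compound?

Assume 100 g: 53.25 g O, 46.75 g Si.
Moles — O: 53.25 / 16.00 = 3.328 mol; Si: 46.75 / 28.09 = 1.664 mol
Divide by the smallest (1.664 mol Si): O 2.000, Si 1.000
Ratio ≈ 2:1, so the empirical formula is O2Si

O2Si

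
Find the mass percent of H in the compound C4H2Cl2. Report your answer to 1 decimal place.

1.7%

Molar mass = 4(12.01) + 2(1.008) + 2(35.45) = 120.956 g/mol
Mass of H per mole = 2 × 1.008 = 2.016 g
% H = 2.016 / 120.956 × 100 = 1.7%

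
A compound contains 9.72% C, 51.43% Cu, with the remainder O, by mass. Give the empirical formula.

CCuO3

Assume 100 g: 9.72 g C, 51.43 g Cu, 38.85 g O.
n(C) = 9.72/12.01 = 0.8093, n(Cu) = 51.43/63.55 = 0.8093, n(O) = 38.85/16.00 = 2.428
Ratios (÷ 0.8093): C 1.000, Cu 1.000, O 3.000
≈ 1:1:3 → CCuO3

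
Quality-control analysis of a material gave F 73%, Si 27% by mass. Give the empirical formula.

Assume 100 g: 73 g F, 27 g Si.
n(F) = 73/19.00 = 3.842, n(Si) = 27/28.09 = 0.9612
Smallest is Si at 0.9612 mol; normalising gives F 3.997, Si 1.000
≈ 4:1 → F4Si

F4Si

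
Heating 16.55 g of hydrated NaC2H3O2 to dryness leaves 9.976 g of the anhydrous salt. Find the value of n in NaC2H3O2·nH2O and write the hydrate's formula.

Mass of water lost = 16.55 − 9.976 = 6.574 g → 6.574 / 18.02 = 0.3648 mol H2O
Molar mass of NaC2H3O2 = 82.03 g/mol → mol NaC2H3O2 = 9.976 / 82.03 = 0.1216
n = 0.3648 / 0.1216 = 3.00 ≈ 3 → NaC2H3O2·3H2O

NaC2H3O2·3H2O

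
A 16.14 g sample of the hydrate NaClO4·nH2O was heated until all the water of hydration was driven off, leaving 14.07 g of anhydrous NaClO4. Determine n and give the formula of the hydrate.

Mass of water lost = 16.14 − 14.07 = 2.07 g → 2.07 / 18.02 = 0.1149 mol H2O
Molar mass of NaClO4 = 122.44 g/mol → mol NaClO4 = 14.07 / 122.44 = 0.1149
n = 0.1149 / 0.1149 = 1.00 ≈ 1 → NaClO4·H2O

NaClO4·H2O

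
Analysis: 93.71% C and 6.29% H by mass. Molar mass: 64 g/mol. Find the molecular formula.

C5H4

Assume 100 g: 93.71 g C, 6.29 g H.
n(C) = 93.71/12.01 = 7.803, n(H) = 6.29/1.008 = 6.24
Divide by the smallest (6.24 mol H): C 1.250, H 1.000
×4: C 5.00, H 4.00 → C5H4
Empirical-formula mass = 64.08 g/mol
n = 64 / 64.08 = 1.00 ≈ 1
Molecular formula = empirical formula = C5H4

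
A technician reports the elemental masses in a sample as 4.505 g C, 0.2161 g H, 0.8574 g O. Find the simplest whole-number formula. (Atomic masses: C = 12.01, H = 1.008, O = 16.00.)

C: 4.505 g ÷ 12.01 g/mol = 0.3751 mol
H: 0.2161 g ÷ 1.008 g/mol = 0.2144 mol
O: 0.8574 g ÷ 16.00 g/mol = 0.05359 mol
Divide by the smallest (0.05359 mol O): C 7.000, H 4.001, O 1.000
→ C7H4O

C7H4O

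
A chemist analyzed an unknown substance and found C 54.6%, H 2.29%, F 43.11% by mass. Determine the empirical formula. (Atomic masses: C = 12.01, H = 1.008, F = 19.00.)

Assume 100 g: 54.6 g C, 2.29 g H, 43.11 g F.
C: 54.6 g ÷ 12.01 g/mol = 4.546 mol
H: 2.29 g ÷ 1.008 g/mol = 2.272 mol
F: 43.11 g ÷ 19.00 g/mol = 2.269 mol
Ratios (÷ 2.269): C 2.004, H 1.001, F 1.000
≈ 2:1:1 → C2HF

C2HF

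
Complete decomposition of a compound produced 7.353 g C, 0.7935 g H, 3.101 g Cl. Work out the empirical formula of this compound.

C7H9Cl

Moles — C: 7.353 / 12.01 = 0.6122 mol; H: 0.7935 / 1.008 = 0.7872 mol; Cl: 3.101 / 35.45 = 0.08748 mol
Smallest is Cl at 0.08748 mol; normalising gives C 6.999, H 8.999, Cl 1.000
Ratio ≈ 7:9:1, so the empirical formula is C7H9Cl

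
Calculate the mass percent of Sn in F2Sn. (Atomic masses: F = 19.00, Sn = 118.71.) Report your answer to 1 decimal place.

Molar mass = 2(19.00) + 1(118.71) = 156.710 g/mol
Mass of Sn per mole = 1 × 118.71 = 118.710 g
% Sn = 118.710 / 156.710 × 100 = 75.8%

75.8%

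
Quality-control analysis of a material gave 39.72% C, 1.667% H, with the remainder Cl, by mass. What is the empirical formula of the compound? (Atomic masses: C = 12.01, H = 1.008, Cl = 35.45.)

Assume 100 g: 39.72 g C, 1.667 g H, 58.613 g Cl.
Moles — C: 39.72 / 12.01 = 3.307 mol; H: 1.667 / 1.008 = 1.654 mol; Cl: 58.613 / 35.45 = 1.653 mol
Divide by the smallest (1.653 mol Cl): C 2.000, H 1.000, Cl 1.000
Ratio ≈ 2:1:1, so the empirical formula is C2HCl

C2HCl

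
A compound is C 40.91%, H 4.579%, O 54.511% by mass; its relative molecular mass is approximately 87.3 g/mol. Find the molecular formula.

C3H4O3

Assume 100 g: 40.91 g C, 4.579 g H, 54.511 g O.
C: 40.91 g ÷ 12.01 g/mol = 3.406 mol
H: 4.579 g ÷ 1.008 g/mol = 4.543 mol
O: 54.511 g ÷ 16.00 g/mol = 3.407 mol
Ratios (÷ 3.406): C 1.000, H 1.334, O 1.000
Multiply by 3: C 3.00, H 4.00, O 3.00 → C3H4O3
Empirical-formula mass = 88.06 g/mol
n = 87.3 / 88.06 = 0.99 ≈ 1
Molecular formula = empirical formula = C3H4O3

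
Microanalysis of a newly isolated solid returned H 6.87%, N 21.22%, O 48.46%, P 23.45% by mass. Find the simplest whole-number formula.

H9N2O4P

Assume 100 g: 6.87 g H, 21.22 g N, 48.46 g O, 23.45 g P.
n(H) = 6.87/1.008 = 6.815, n(N) = 21.22/14.01 = 1.515, n(O) = 48.46/16.00 = 3.029, n(P) = 23.45/30.97 = 0.7572
Ratios (÷ 0.7572): H 9.001, N 2.000, O 4.000, P 1.000
Ratio ≈ 9:2:4:1, so the empirical formula is H9N2O4P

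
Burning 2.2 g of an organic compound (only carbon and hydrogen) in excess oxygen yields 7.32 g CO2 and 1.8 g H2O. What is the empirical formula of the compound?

C5H6

mol C = 7.32 / 44.01 = 0.1663; mass C = 0.1663 × 12.01 = 1.998 g
mol H = 2 × (1.8 / 18.02) = 0.1998; mass H = 0.1998 × 1.008 = 0.2014 g
Divide by the smallest (0.1663 mol C): C 1.000, H 1.201
×5: C 5.00, H 6.01 → C5H6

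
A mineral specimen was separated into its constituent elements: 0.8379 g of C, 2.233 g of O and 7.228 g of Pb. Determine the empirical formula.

C: 0.8379 g ÷ 12.01 g/mol = 0.06977 mol
O: 2.233 g ÷ 16.00 g/mol = 0.1396 mol
Pb: 7.228 g ÷ 207.2 g/mol = 0.03488 mol
Ratios (÷ 0.03488): C 2.000, O 4.001, Pb 1.000
Ratio ≈ 2:4:1, so the empirical formula is C2O4Pb

C2O4Pb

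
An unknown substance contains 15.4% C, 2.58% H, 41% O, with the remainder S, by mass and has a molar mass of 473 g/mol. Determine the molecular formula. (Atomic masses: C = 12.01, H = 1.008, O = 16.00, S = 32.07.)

C6H12O12S6

Assume 100 g: 15.4 g C, 2.58 g H, 41 g O, 41.02 g S.
Moles — C: 15.4 / 12.01 = 1.282 mol; H: 2.58 / 1.008 = 2.56 mol; O: 41 / 16.00 = 2.562 mol; S: 41.02 / 32.07 = 1.279 mol
Divide by the smallest (1.279 mol S): C 1.002, H 2.001, O 2.003, S 1.000
Ratio ≈ 1:2:2:1, so the empirical formula is CH2O2S
Empirical-formula mass = 78.10 g/mol
n = 473 / 78.10 = 6.06 ≈ 6
Molecular formula = (CH2O2S)×6 = C6H12O12S6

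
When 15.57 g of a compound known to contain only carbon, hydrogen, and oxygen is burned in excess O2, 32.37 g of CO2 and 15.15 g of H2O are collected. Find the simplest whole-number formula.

mol C = 32.37 / 44.01 = 0.7355; mass C = 0.7355 × 12.01 = 8.834 g
mol H = 2 × (15.15 / 18.02) = 1.681; mass H = 1.681 × 1.008 = 1.695 g
mass O = 15.57 − (10.53) = 5.042 g → mol O = 0.3151
Smallest is O at 0.3151 mol; normalising gives C 2.334, H 5.336, O 1.000
Scaling by 3: C 7.00, H 16.01, O 3.00 → C7H16O3

C7H16O3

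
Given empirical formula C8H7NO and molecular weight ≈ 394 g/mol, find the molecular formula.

Empirical-formula mass = 133.15 g/mol
n = 394 / 133.15 = 2.96 ≈ 3
Molecular formula = (C8H7NO)3 = C24H21N3O3

C24H21N3O3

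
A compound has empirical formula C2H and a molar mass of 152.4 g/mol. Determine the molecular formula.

C12H6

Empirical-formula mass = 25.03 g/mol
n = 152.4 / 25.03 = 6.09 ≈ 6
Molecular formula = (C2H)6 = C12H6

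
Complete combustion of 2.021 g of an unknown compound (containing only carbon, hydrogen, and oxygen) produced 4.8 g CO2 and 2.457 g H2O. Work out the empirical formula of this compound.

C4H10O

mol C = 4.8 / 44.01 = 0.1091; mass C = 0.1091 × 12.01 = 1.310 g
mol H = 2 × (2.457 / 18.02) = 0.2727; mass H = 0.2727 × 1.008 = 0.2749 g
mass O = 2.021 − (1.585) = 0.4362 g → mol O = 0.02726
Divide by the smallest (0.02726 mol O): C 4.000, H 10.002, O 1.000
Ratio ≈ 4:10:1, so the empirical formula is C4H10O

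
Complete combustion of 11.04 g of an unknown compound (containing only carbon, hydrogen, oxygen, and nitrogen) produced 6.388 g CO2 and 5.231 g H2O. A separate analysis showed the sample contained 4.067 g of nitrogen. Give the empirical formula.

mol C = 6.388 / 44.01 = 0.1451; mass C = 0.1451 × 12.01 = 1.743 g
mol H = 2 × (5.231 / 18.02) = 0.5806; mass H = 0.5806 × 1.008 = 0.5852 g
mol N = 4.067 / 14.01 = 0.2903
mass O = 11.04 − (6.395) = 4.645 g → mol O = 0.2903
Divide by the smallest (0.1451 mol C): C 1.000, H 4.000, N 2.000, O 2.000
Ratio ≈ 1:4:2:2, so the empirical formula is CH4N2O2

CH4N2O2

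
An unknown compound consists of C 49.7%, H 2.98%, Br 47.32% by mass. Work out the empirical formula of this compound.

C7H5Br

Assume 100 g: 49.7 g C, 2.98 g H, 47.32 g Br.
Moles — C: 49.7 / 12.01 = 4.138 mol; H: 2.98 / 1.008 = 2.956 mol; Br: 47.32 / 79.90 = 0.5922 mol
Smallest is Br at 0.5922 mol; normalising gives C 6.987, H 4.992, Br 1.000
Ratio ≈ 7:5:1, so the empirical formula is C7H5Br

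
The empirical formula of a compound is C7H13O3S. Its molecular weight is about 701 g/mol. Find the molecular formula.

C28H52O12S4

Empirical-formula mass = 177.24 g/mol
n = 701 / 177.24 = 3.95 ≈ 4
Molecular formula = (C7H13O3S)4 = C28H52O12S4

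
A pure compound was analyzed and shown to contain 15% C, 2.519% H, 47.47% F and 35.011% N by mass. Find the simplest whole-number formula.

CH2F2N2

Assume 100 g: 15 g C, 2.519 g H, 47.47 g F, 35.011 g N.
Moles — C: 15 / 12.01 = 1.249 mol; H: 2.519 / 1.008 = 2.499 mol; F: 47.47 / 19.00 = 2.498 mol; N: 35.011 / 14.01 = 2.499 mol
Ratios (÷ 1.249): C 1.000, H 2.001, F 2.000, N 2.001
Ratio ≈ 1:2:2:2, so the empirical formula is CH2F2N2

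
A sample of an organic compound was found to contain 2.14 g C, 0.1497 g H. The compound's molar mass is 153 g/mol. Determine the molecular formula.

Moles — C: 2.14 / 12.01 = 0.1782 mol; H: 0.1497 / 1.008 = 0.1485 mol
Ratios (÷ 0.1485): C 1.200, H 1.000
Multiply by 5: C 6.00, H 5.00 → C6H5
Empirical-formula mass = 77.10 g/mol
n = 153 / 77.10 = 1.98 ≈ 2
Molecular formula = (C6H5)×2 = C12H10

C12H10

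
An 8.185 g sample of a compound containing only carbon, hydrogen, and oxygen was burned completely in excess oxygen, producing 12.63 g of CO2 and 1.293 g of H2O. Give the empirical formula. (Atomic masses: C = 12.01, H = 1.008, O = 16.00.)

C2HO2

mol C = 12.63 / 44.01 = 0.2870; mass C = 0.2870 × 12.01 = 3.447 g
mol H = 2 × (1.293 / 18.02) = 0.1435; mass H = 0.1435 × 1.008 = 0.1447 g
mass O = 8.185 − (3.591) = 4.594 g → mol O = 0.2871
Smallest is H at 0.1435 mol; normalising gives C 2.000, H 1.000, O 2.001
≈ 2:1:2 → C2HO2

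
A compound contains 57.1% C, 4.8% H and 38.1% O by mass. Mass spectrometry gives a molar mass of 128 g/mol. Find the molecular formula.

C6H6O3

Assume 100 g: 57.1 g C, 4.8 g H, 38.1 g O.
C: 57.1 g ÷ 12.01 g/mol = 4.754 mol
H: 4.8 g ÷ 1.008 g/mol = 4.762 mol
O: 38.1 g ÷ 16.00 g/mol = 2.381 mol
Smallest is O at 2.381 mol; normalising gives C 1.997, H 2.000, O 1.000
Ratio ≈ 2:2:1, so the empirical formula is C2H2O
Empirical-formula mass = 42.04 g/mol
n = 128 / 42.04 = 3.05 ≈ 3
Molecular formula = (C2H2O)×3 = C6H6O3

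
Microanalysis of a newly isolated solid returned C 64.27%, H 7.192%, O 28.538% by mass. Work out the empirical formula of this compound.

Assume 100 g: 64.27 g C, 7.192 g H, 28.538 g O.
C: 64.27 g ÷ 12.01 g/mol = 5.351 mol
H: 7.192 g ÷ 1.008 g/mol = 7.135 mol
O: 28.538 g ÷ 16.00 g/mol = 1.784 mol
Ratios (÷ 1.784): C 3.000, H 4.000, O 1.000
≈ 3:4:1 → C3H4O

C3H4O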